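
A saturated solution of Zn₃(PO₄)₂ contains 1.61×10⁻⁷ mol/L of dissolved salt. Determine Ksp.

Ksp = 1.17×10⁻³²

Zn₃(PO₄)₂(s) ⇌ 3 Zn²⁺(aq) + 2 PO₄³⁻(aq)
Let s be the molar solubility. Then [Zn²⁺] = 3s and [PO₄³⁻] = 2s.
Ksp = [Zn²⁺]^3[PO₄³⁻]^2 = (3s)^3 · (2s)^2 = 108s^5
Ksp = 108 × (1.61×10⁻⁷)^5 = 1.17×10⁻³²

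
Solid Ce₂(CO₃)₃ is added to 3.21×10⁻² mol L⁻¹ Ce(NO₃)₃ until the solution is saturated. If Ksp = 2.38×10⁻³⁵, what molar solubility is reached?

Ce₂(CO₃)₃(s) ⇌ 2 Ce³⁺(aq) + 3 CO₃²⁻(aq)
Let s be the solubility of Ce₂(CO₃)₃ here. The common ion gives [Ce³⁺] ≈ 3.21×10⁻² mol L⁻¹, and [CO₃²⁻] = 3s.
Ksp = [Ce³⁺]^2[CO₃²⁻]^3 = (3.21×10⁻²)^2(3s)^3
(3s)^3 = 2.38×10⁻³⁵ / (3.21×10⁻²)^2 = 2.31×10⁻³²
s = 9.49×10⁻¹² mol L⁻¹

9.49×10⁻¹² M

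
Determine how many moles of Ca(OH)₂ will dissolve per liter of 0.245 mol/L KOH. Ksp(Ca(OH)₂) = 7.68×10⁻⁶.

1.28×10⁻⁴ M

Ca(OH)₂(s) ⇌ Ca²⁺(aq) + 2 OH⁻(aq)
With OH⁻ already at 0.245 mol/L and s small, take [OH⁻] ≈ 0.245 mol/L and [Ca²⁺] = s.
Ksp = [Ca²⁺][OH⁻]^2 = s(0.245)^2
s = 7.68×10⁻⁶ / (0.245)^2 = 1.28×10⁻⁴
s = 1.28×10⁻⁴ mol/L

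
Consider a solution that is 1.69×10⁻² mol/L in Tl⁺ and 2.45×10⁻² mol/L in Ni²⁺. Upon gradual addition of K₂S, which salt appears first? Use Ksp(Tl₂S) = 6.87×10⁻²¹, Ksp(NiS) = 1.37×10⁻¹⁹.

NiS

Each salt precipitates once Q = Ksp for that salt.
For Tl₂S: [S²⁻] = (Ksp/[Tl⁺]^2) = 2.41×10⁻¹⁷ mol/L
For NiS: [S²⁻] = (Ksp/[Ni²⁺]) = 5.59×10⁻¹⁸ mol/L
The smaller threshold [S²⁻] is reached first, so NiS precipitates first.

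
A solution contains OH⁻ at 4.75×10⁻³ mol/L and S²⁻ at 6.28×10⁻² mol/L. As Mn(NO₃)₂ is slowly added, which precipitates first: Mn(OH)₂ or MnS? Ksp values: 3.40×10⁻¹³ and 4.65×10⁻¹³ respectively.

MnS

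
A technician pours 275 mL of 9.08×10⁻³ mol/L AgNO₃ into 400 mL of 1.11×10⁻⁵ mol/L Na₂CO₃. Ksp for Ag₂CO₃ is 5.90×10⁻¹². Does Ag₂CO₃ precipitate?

Yes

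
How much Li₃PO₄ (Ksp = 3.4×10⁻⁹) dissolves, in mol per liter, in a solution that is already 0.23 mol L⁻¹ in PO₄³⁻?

Li₃PO₄(s) ⇌ 3 Li⁺(aq) + PO₄³⁻(aq)
PO₄³⁻ is already present at 0.23 mol L⁻¹. If s mol/L of Li₃PO₄ dissolves, [Li⁺] = 3s while [PO₄³⁻] ≈ 0.23 mol L⁻¹.
Ksp = [Li⁺]^3[PO₄³⁻] = (3s)^3(0.23)
(3s)^3 = 3.4×10⁻⁹ / (0.23) = 1.5×10⁻⁸
s = 8.2×10⁻⁴ mol L⁻¹

8.2×10⁻⁴ M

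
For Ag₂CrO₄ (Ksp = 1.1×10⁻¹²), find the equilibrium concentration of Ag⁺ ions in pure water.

1.3×10⁻⁴ M

Ag₂CrO₄(s) ⇌ 2 Ag⁺(aq) + CrO₄²⁻(aq)
If s mol/L of Ag₂CrO₄ dissolves, [Ag⁺] = 2s and [CrO₄²⁻] = s.
Ksp = [Ag⁺]^2[CrO₄²⁻] = (2s)^2 · s = 4s^3 = 1.1×10⁻¹²
s = 6.5×10⁻⁵ mol/L
[Ag⁺] = 2s = 1.3×10⁻⁴ mol/L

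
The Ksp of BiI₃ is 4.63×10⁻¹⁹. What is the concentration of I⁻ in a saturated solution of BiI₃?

BiI₃(s) ⇌ Bi³⁺(aq) + 3 I⁻(aq)
If s mol/L of BiI₃ dissolves, [Bi³⁺] = s and [I⁻] = 3s.
Ksp = [Bi³⁺][I⁻]^3 = s · (3s)^3 = 27s^4 = 4.63×10⁻¹⁹
s = 1.14×10⁻⁵ mol L⁻¹
[I⁻] = 3s = 3.43×10⁻⁵ mol L⁻¹

3.43×10⁻⁵ M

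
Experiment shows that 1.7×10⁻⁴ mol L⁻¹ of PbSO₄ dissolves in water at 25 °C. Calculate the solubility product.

Ksp = 2.9×10⁻⁸

PbSO₄(s) ⇌ Pb²⁺(aq) + SO₄²⁻(aq)
Let s be the molar solubility. Then [Pb²⁺] = s and [SO₄²⁻] = s.
Ksp = [Pb²⁺][SO₄²⁻] = s · s = s^2
Ksp = (1.7×10⁻⁴)^2 = 2.9×10⁻⁸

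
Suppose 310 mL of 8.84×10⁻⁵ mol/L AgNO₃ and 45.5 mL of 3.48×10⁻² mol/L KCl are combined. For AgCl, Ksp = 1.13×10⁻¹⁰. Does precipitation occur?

After mixing, V = 310 mL + 45.5 mL = 355.5 mL.
[Ag⁺] = (8.84×10⁻⁵)(310)/355.5 = 7.71×10⁻⁵ mol/L
[Cl⁻] = (3.48×10⁻²)(45.5)/355.5 = 4.45×10⁻³ mol/L
Q = [Ag⁺][Cl⁻] = 3.43×10⁻⁷
Because Q > Ksp (3.43×10⁻⁷ vs 1.13×10⁻¹⁰), a precipitate of AgCl forms.

Yes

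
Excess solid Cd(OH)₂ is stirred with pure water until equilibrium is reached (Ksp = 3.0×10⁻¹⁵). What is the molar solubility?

9.1×10⁻⁶ M

Cd(OH)₂(s) ⇌ Cd²⁺(aq) + 2 OH⁻(aq)
Call the molar solubility s, so that [Cd²⁺] = s and [OH⁻] = 2s.
Ksp = [Cd²⁺][OH⁻]^2 = s · (2s)^2 = 4s^3
4s^3 = 3.0×10⁻¹⁵  ⇒  s^3 = 7.5×10⁻¹⁶
s = 9.1×10⁻⁶ mol L⁻¹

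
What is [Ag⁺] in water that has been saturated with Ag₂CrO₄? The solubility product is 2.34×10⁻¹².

Ag₂CrO₄(s) ⇌ 2 Ag⁺(aq) + CrO₄²⁻(aq)
With molar solubility s: [Ag⁺] = 2s, [CrO₄²⁻] = s.
Ksp = [Ag⁺]^2[CrO₄²⁻] = (2s)^2 · s = 4s^3 = 2.34×10⁻¹²
s = 8.36×10⁻⁵ mol L⁻¹
[Ag⁺] = 2s = 1.67×10⁻⁴ mol L⁻¹

1.67×10⁻⁴ M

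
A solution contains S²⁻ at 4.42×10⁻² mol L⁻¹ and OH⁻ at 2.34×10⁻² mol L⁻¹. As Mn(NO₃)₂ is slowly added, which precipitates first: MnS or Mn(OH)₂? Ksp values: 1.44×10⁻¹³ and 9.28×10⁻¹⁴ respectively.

MnS

The threshold for precipitation is Q = Ksp.
For MnS: [Mn²⁺] = (Ksp/[S²⁻]) = 3.26×10⁻¹² mol L⁻¹
For Mn(OH)₂: [Mn²⁺] = (Ksp/[OH⁻]^2) = 1.69×10⁻¹⁰ mol L⁻¹
Since MnS needs less Mn²⁺ to reach saturation, it precipitates first.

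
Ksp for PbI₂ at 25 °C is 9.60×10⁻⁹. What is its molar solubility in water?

1.34×10⁻³ M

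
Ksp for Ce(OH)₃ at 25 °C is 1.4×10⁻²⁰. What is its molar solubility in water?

Ce(OH)₃(s) ⇌ Ce³⁺(aq) + 3 OH⁻(aq)
Let s be the molar solubility. Then [Ce³⁺] = s and [OH⁻] = 3s.
Ksp = [Ce³⁺][OH⁻]^3 = s · (3s)^3 = 27s^4
27s^4 = 1.4×10⁻²⁰  ⇒  s^4 = 5.2×10⁻²²
s = 4.8×10⁻⁶ mol/L

4.8×10⁻⁶ M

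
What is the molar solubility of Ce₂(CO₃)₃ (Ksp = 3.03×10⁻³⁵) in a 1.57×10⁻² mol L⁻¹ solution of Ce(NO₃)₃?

1.66×10⁻¹¹ M

Ce₂(CO₃)₃(s) ⇌ 2 Ce³⁺(aq) + 3 CO₃²⁻(aq)
Ce³⁺ is already present at 1.57×10⁻² mol L⁻¹. If s mol/L of Ce₂(CO₃)₃ dissolves, [CO₃²⁻] = 3s while [Ce³⁺] ≈ 1.57×10⁻² mol L⁻¹.
Ksp = [Ce³⁺]^2[CO₃²⁻]^3 = (1.57×10⁻²)^2(3s)^3
(3s)^3 = 3.03×10⁻³⁵ / (1.57×10⁻²)^2 = 1.23×10⁻³¹
s = 1.66×10⁻¹¹ mol L⁻¹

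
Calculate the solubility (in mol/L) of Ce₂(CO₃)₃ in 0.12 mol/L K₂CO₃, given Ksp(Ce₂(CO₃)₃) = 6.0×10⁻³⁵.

9.3×10⁻¹⁷ M

Ce₂(CO₃)₃(s) ⇌ 2 Ce³⁺(aq) + 3 CO₃²⁻(aq)
CO₃²⁻ is already present at 0.12 mol/L. If s mol/L of Ce₂(CO₃)₃ dissolves, [Ce³⁺] = 2s while [CO₃²⁻] ≈ 0.12 mol/L.
Ksp = [Ce³⁺]^2[CO₃²⁻]^3 = (2s)^2(0.12)^3
(2s)^2 = 6.0×10⁻³⁵ / (0.12)^3 = 3.5×10⁻³²
s = 9.3×10⁻¹⁷ mol/L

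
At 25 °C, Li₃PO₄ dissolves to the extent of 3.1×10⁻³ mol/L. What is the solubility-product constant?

Ksp = 2.5×10⁻⁹

Li₃PO₄(s) ⇌ 3 Li⁺(aq) + PO₄³⁻(aq)
Call the molar solubility s, so that [Li⁺] = 3s and [PO₄³⁻] = s.
Ksp = [Li⁺]^3[PO₄³⁻] = (3s)^3 · s = 27s^4
Ksp = 27 × (3.1×10⁻³)^4 = 2.5×10⁻⁹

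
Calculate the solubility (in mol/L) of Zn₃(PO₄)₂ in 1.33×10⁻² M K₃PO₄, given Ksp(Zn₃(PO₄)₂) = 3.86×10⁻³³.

Zn₃(PO₄)₂(s) ⇌ 3 Zn²⁺(aq) + 2 PO₄³⁻(aq)
PO₄³⁻ is already present at 1.33×10⁻² M. If s mol/L of Zn₃(PO₄)₂ dissolves, [Zn²⁺] = 3s while [PO₄³⁻] ≈ 1.33×10⁻² M.
Ksp = [Zn²⁺]^3[PO₄³⁻]^2 = (3s)^3(1.33×10⁻²)^2
(3s)^3 = 3.86×10⁻³³ / (1.33×10⁻²)^2 = 2.18×10⁻²⁹
s = 9.31×10⁻¹¹ M

9.31×10⁻¹¹ M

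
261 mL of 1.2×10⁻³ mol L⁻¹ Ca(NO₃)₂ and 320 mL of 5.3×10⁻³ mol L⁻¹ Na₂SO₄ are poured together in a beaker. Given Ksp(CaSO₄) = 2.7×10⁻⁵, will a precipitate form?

The combined volume is 581 mL.
[Ca²⁺] = (1.2×10⁻³)(261)/581 = 5.4×10⁻⁴ mol L⁻¹
[SO₄²⁻] = (5.3×10⁻³)(320)/581 = 2.9×10⁻³ mol L⁻¹
Q = [Ca²⁺][SO₄²⁻] = 1.6×10⁻⁶
Since Q (1.6×10⁻⁶) is less than Ksp (2.7×10⁻⁵), no CaSO₄ precipitates.

No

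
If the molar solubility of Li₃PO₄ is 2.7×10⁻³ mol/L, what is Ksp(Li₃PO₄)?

Li₃PO₄(s) ⇌ 3 Li⁺(aq) + PO₄³⁻(aq)
Let s be the molar solubility. Then [Li⁺] = 3s and [PO₄³⁻] = s.
Ksp = [Li⁺]^3[PO₄³⁻] = (3s)^3 · s = 27s^4
Ksp = 27 × (2.7×10⁻³)^4 = 1.4×10⁻⁹

Ksp = 1.4×10⁻⁹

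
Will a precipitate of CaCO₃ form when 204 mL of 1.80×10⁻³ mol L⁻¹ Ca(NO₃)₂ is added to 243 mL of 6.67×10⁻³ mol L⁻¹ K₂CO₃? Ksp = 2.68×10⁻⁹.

The combined volume is 447 mL.
[Ca²⁺] = (1.80×10⁻³)(204)/447 = 8.21×10⁻⁴ mol L⁻¹
[CO₃²⁻] = (6.67×10⁻³)(243)/447 = 3.63×10⁻³ mol L⁻¹
Q = [Ca²⁺][CO₃²⁻] = 2.98×10⁻⁶
Q = 2.98×10⁻⁶ > Ksp = 2.68×10⁻⁹, so the solution is supersaturated and CaCO₃ precipitates.

Yes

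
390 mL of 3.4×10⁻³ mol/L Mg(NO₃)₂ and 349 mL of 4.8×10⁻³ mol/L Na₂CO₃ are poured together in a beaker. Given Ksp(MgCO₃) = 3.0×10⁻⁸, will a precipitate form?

After mixing, V = 390 mL + 349 mL = 739 mL.
[Mg²⁺] = (3.4×10⁻³)(390)/739 = 1.8×10⁻³ mol/L
[CO₃²⁻] = (4.8×10⁻³)(349)/739 = 2.3×10⁻³ mol/L
Q = [Mg²⁺][CO₃²⁻] = 4.1×10⁻⁶
Because Q > Ksp (4.1×10⁻⁶ vs 3.0×10⁻⁸), a precipitate of MgCO₃ forms.

Yes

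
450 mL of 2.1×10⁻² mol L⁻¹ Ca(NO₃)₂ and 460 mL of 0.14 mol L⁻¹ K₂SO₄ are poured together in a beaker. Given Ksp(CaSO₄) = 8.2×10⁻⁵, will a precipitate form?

Yes

The combined volume is 910 mL.
[Ca²⁺] = (2.1×10⁻²)(450)/910 = 1.0×10⁻² mol L⁻¹
[SO₄²⁻] = (0.14)(460)/910 = 7.1×10⁻² mol L⁻¹
Q = [Ca²⁺][SO₄²⁻] = 7.3×10⁻⁴
Q = 7.3×10⁻⁴ > Ksp = 8.2×10⁻⁵, so the solution is supersaturated and CaSO₄ precipitates.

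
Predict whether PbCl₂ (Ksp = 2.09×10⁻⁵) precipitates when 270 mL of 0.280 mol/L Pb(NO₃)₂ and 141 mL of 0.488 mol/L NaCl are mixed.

Yes

The combined volume is 411 mL.
[Pb²⁺] = (0.280)(270)/411 = 0.184 mol/L
[Cl⁻] = (0.488)(141)/411 = 0.167 mol/L
Q = [Pb²⁺][Cl⁻]^2 = 5.16×10⁻³
Q = 5.16×10⁻³ > Ksp = 2.09×10⁻⁵, so the solution is supersaturated and PbCl₂ precipitates.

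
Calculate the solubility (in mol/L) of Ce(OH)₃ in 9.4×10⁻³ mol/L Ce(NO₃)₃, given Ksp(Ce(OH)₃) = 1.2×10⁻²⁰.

Ce(OH)₃(s) ⇌ Ce³⁺(aq) + 3 OH⁻(aq)
Ce³⁺ is already present at 9.4×10⁻³ mol/L. If s mol/L of Ce(OH)₃ dissolves, [OH⁻] = 3s while [Ce³⁺] ≈ 9.4×10⁻³ mol/L.
Ksp = [Ce³⁺][OH⁻]^3 = (9.4×10⁻³)(3s)^3
(3s)^3 = 1.2×10⁻²⁰ / (9.4×10⁻³) = 1.3×10⁻¹⁸
s = 3.6×10⁻⁷ mol/L

3.6×10⁻⁷ M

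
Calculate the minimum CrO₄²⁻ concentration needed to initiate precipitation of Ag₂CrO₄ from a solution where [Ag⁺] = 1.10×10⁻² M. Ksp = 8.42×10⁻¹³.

Precipitation of each salt begins when its ion product equals Ksp.
Ag₂CrO₄(s) ⇌ 2 Ag⁺(aq) + CrO₄²⁻(aq)
Ksp = [Ag⁺]^2[CrO₄²⁻] = [CrO₄²⁻](1.10×10⁻²)^2
[CrO₄²⁻] = 8.42×10⁻¹³ / (1.10×10⁻²)^2 = 6.96×10⁻⁹
[CrO₄²⁻] = 6.96×10⁻⁹ M

6.96×10⁻⁹ M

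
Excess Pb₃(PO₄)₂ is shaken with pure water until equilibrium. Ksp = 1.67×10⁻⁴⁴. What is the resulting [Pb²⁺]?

2.07×10⁻⁹ M

Pb₃(PO₄)₂(s) ⇌ 3 Pb²⁺(aq) + 2 PO₄³⁻(aq)
Let s be the molar solubility. Then [Pb²⁺] = 3s and [PO₄³⁻] = 2s.
Ksp = [Pb²⁺]^3[PO₄³⁻]^2 = (3s)^3 · (2s)^2 = 108s^5 = 1.67×10⁻⁴⁴
s = 6.88×10⁻¹⁰ mol L⁻¹
[Pb²⁺] = 3s = 2.07×10⁻⁹ mol L⁻¹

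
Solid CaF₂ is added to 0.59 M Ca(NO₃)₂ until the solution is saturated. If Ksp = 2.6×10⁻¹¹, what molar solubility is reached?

CaF₂(s) ⇌ Ca²⁺(aq) + 2 F⁻(aq)
With Ca²⁺ already at 0.59 M and s small, take [Ca²⁺] ≈ 0.59 M and [F⁻] = 2s.
Ksp = [Ca²⁺][F⁻]^2 = (0.59)(2s)^2
(2s)^2 = 2.6×10⁻¹¹ / (0.59) = 4.4×10⁻¹¹
s = 3.3×10⁻⁶ M

3.3×10⁻⁶ M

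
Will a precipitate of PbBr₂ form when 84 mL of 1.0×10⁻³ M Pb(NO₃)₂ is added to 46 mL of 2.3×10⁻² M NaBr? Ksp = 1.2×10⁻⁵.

The combined volume is 130 mL.
[Pb²⁺] = (1.0×10⁻³)(84)/130 = 6.5×10⁻⁴ M
[Br⁻] = (2.3×10⁻²)(46)/130 = 8.1×10⁻³ M
Q = [Pb²⁺][Br⁻]^2 = 4.3×10⁻⁸
Q < Ksp (4.3×10⁻⁸ vs 1.2×10⁻⁵); the solution remains unsaturated and no precipitate forms.

No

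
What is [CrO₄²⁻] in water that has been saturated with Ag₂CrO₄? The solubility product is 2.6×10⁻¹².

Ag₂CrO₄(s) ⇌ 2 Ag⁺(aq) + CrO₄²⁻(aq)
For each mole of Ag₂CrO₄ that dissolves per liter, [Ag⁺] = 2s and [CrO₄²⁻] = s; let s denote this solubility.
Ksp = [Ag⁺]^2[CrO₄²⁻] = (2s)^2 · s = 4s^3 = 2.6×10⁻¹²
s = 8.7×10⁻⁵ mol L⁻¹
[CrO₄²⁻] = s = 8.7×10⁻⁵ mol L⁻¹

8.7×10⁻⁵ M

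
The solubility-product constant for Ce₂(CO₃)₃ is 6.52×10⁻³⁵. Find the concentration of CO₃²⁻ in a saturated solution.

Ce₂(CO₃)₃(s) ⇌ 2 Ce³⁺(aq) + 3 CO₃²⁻(aq)
If s mol/L of Ce₂(CO₃)₃ dissolves, [Ce³⁺] = 2s and [CO₃²⁻] = 3s.
Ksp = [Ce³⁺]^2[CO₃²⁻]^3 = (2s)^2 · (3s)^3 = 108s^5 = 6.52×10⁻³⁵
s = 5.70×10⁻⁸ M
[CO₃²⁻] = 3s = 1.71×10⁻⁷ M

1.71×10⁻⁷ M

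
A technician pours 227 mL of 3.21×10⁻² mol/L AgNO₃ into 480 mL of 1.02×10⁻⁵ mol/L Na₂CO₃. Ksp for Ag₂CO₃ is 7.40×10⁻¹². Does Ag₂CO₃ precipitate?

Yes

Total volume after mixing = 227 + 480 = 707 mL.
[Ag⁺] = (3.21×10⁻²)(227)/707 = 1.03×10⁻² mol/L
[CO₃²⁻] = (1.02×10⁻⁵)(480)/707 = 6.93×10⁻⁶ mol/L
Q = [Ag⁺]^2[CO₃²⁻] = 7.36×10⁻¹⁰
Since Q (7.36×10⁻¹⁰) exceeds Ksp (7.40×10⁻¹²), Ag₂CO₃ will precipitate.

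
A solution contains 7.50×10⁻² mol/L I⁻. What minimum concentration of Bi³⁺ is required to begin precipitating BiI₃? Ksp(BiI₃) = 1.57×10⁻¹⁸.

Precipitation begins when Q = Ksp.
BiI₃(s) ⇌ Bi³⁺(aq) + 3 I⁻(aq)
Ksp = [Bi³⁺][I⁻]^3 = [Bi³⁺](7.50×10⁻²)^3
[Bi³⁺] = 1.57×10⁻¹⁸ / (7.50×10⁻²)^3 = 3.72×10⁻¹⁵
[Bi³⁺] = 3.72×10⁻¹⁵ mol/L

3.72×10⁻¹⁵ M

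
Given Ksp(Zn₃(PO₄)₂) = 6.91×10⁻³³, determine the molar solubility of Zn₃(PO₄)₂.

Zn₃(PO₄)₂(s) ⇌ 3 Zn²⁺(aq) + 2 PO₄³⁻(aq)
If s mol/L of Zn₃(PO₄)₂ dissolves, [Zn²⁺] = 3s and [PO₄³⁻] = 2s.
Ksp = [Zn²⁺]^3[PO₄³⁻]^2 = (3s)^3 · (2s)^2 = 108s^5
108s^5 = 6.91×10⁻³³  ⇒  s^5 = 6.40×10⁻³⁵
Taking the 5th root, s = 1.45×10⁻⁷ mol/L.

1.45×10⁻⁷ M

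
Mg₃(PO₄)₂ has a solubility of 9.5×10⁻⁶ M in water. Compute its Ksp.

Mg₃(PO₄)₂(s) ⇌ 3 Mg²⁺(aq) + 2 PO₄³⁻(aq)
If s mol/L of Mg₃(PO₄)₂ dissolves, [Mg²⁺] = 3s and [PO₄³⁻] = 2s.
Ksp = [Mg²⁺]^3[PO₄³⁻]^2 = (3s)^3 · (2s)^2 = 108s^5
Ksp = 108 × (9.5×10⁻⁶)^5 = 8.4×10⁻²⁴

Ksp = 8.4×10⁻²⁴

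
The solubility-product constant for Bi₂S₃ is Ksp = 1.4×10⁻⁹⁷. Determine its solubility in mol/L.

1.7×10⁻²⁰ M

Bi₂S₃(s) ⇌ 2 Bi³⁺(aq) + 3 S²⁻(aq)
Let s be the molar solubility. Then [Bi³⁺] = 2s and [S²⁻] = 3s.
Ksp = [Bi³⁺]^2[S²⁻]^3 = (2s)^2 · (3s)^3 = 108s^5
108s^5 = 1.4×10⁻⁹⁷  ⇒  s^5 = 1.3×10⁻⁹⁹
s = 1.7×10⁻²⁰ mol/L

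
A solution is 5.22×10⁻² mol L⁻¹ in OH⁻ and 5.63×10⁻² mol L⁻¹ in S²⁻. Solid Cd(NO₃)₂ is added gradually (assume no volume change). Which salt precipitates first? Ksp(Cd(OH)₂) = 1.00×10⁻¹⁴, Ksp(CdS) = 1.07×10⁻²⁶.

Precipitation begins when Q = Ksp.
For Cd(OH)₂: [Cd²⁺] = (Ksp/[OH⁻]^2) = 3.67×10⁻¹² mol L⁻¹
For CdS: [Cd²⁺] = (Ksp/[S²⁻]) = 1.90×10⁻²⁵ mol L⁻¹
CdS requires the lower [Cd²⁺], so it precipitates first.

CdS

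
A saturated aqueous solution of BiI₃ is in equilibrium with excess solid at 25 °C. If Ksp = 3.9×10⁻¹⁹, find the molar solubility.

1.1×10⁻⁵ M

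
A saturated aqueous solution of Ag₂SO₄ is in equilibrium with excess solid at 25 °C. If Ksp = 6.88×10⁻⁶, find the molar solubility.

1.20×10⁻² M

Ag₂SO₄(s) ⇌ 2 Ag⁺(aq) + SO₄²⁻(aq)
Call the molar solubility s, so that [Ag⁺] = 2s and [SO₄²⁻] = s.
Ksp = [Ag⁺]^2[SO₄²⁻] = (2s)^2 · s = 4s^3
4s^3 = 6.88×10⁻⁶  ⇒  s^3 = 1.72×10⁻⁶
s = (1.72×10⁻⁶)^(1/3) = 1.20×10⁻² M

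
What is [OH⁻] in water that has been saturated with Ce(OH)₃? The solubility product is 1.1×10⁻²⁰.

1.3×10⁻⁵ M

Ce(OH)₃(s) ⇌ Ce³⁺(aq) + 3 OH⁻(aq)
If s mol/L of Ce(OH)₃ dissolves, [Ce³⁺] = s and [OH⁻] = 3s.
Ksp = [Ce³⁺][OH⁻]^3 = s · (3s)^3 = 27s^4 = 1.1×10⁻²⁰
s = 4.5×10⁻⁶ mol/L
[OH⁻] = 3s = 1.3×10⁻⁵ mol/L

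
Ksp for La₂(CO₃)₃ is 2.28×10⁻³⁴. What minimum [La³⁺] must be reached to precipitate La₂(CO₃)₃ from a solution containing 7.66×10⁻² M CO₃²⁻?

Precipitation begins when Q = Ksp.
La₂(CO₃)₃(s) ⇌ 2 La³⁺(aq) + 3 CO₃²⁻(aq)
Ksp = [La³⁺]^2[CO₃²⁻]^3 = [La³⁺]^2(7.66×10⁻²)^3
[La³⁺]^2 = 2.28×10⁻³⁴ / (7.66×10⁻²)^3 = 5.07×10⁻³¹
[La³⁺] = 7.12×10⁻¹⁶ M

7.12×10⁻¹⁶ M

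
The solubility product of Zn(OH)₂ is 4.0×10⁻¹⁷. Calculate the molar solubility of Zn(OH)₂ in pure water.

2.2×10⁻⁶ M

Zn(OH)₂(s) ⇌ Zn²⁺(aq) + 2 OH⁻(aq)
For each mole of Zn(OH)₂ that dissolves per liter, [Zn²⁺] = s and [OH⁻] = 2s; let s denote this solubility.
Ksp = [Zn²⁺][OH⁻]^2 = s · (2s)^2 = 4s^3
4s^3 = 4.0×10⁻¹⁷  ⇒  s^3 = 1.0×10⁻¹⁷
s = (1.0×10⁻¹⁷)^(1/3) = 2.2×10⁻⁶ mol L⁻¹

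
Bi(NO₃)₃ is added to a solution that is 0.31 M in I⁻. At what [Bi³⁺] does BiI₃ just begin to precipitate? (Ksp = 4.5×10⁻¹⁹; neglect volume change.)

Precipitation begins when Q = Ksp.
BiI₃(s) ⇌ Bi³⁺(aq) + 3 I⁻(aq)
Ksp = [Bi³⁺][I⁻]^3 = [Bi³⁺](0.31)^3
[Bi³⁺] = 4.5×10⁻¹⁹ / (0.31)^3 = 1.5×10⁻¹⁷
[Bi³⁺] = 1.5×10⁻¹⁷ M

1.5×10⁻¹⁷ M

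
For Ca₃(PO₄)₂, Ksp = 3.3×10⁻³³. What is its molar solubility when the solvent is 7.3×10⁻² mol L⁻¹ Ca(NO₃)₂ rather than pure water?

Ca₃(PO₄)₂(s) ⇌ 3 Ca²⁺(aq) + 2 PO₄³⁻(aq)
With Ca²⁺ already at 7.3×10⁻² mol L⁻¹ and s small, take [Ca²⁺] ≈ 7.3×10⁻² mol L⁻¹ and [PO₄³⁻] = 2s.
Ksp = [Ca²⁺]^3[PO₄³⁻]^2 = (7.3×10⁻²)^3(2s)^2
(2s)^2 = 3.3×10⁻³³ / (7.3×10⁻²)^3 = 8.5×10⁻³⁰
s = 1.5×10⁻¹⁵ mol L⁻¹

1.5×10⁻¹⁵ M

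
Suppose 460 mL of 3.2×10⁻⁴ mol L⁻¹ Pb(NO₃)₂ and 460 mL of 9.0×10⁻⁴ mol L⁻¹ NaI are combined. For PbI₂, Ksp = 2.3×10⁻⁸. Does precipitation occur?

Total volume after mixing = 460 + 460 = 920 mL.
[Pb²⁺] = (3.2×10⁻⁴)(460)/920 = 1.6×10⁻⁴ mol L⁻¹
[I⁻] = (9.0×10⁻⁴)(460)/920 = 4.5×10⁻⁴ mol L⁻¹
Q = [Pb²⁺][I⁻]^2 = 3.2×10⁻¹¹
Since Q (3.2×10⁻¹¹) is less than Ksp (2.3×10⁻⁸), no PbI₂ precipitates.

No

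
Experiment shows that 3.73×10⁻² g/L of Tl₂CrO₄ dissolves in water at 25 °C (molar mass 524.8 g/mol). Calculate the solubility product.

Convert to molarity: s = 3.73×10⁻² / 524.8 = 7.1075×10⁻⁵ mol/L
Tl₂CrO₄(s) ⇌ 2 Tl⁺(aq) + CrO₄²⁻(aq)
Call the molar solubility s, so that [Tl⁺] = 2s and [CrO₄²⁻] = s.
Ksp = [Tl⁺]^2[CrO₄²⁻] = (2s)^2 · s = 4s^3
Ksp = 4 × (7.1075×10⁻⁵)^3 = 1.44×10⁻¹²

Ksp = 1.44×10⁻¹²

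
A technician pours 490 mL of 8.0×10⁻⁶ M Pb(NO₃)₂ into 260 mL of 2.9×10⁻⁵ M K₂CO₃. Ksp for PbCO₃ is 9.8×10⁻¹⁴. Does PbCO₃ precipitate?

After mixing, V = 490 mL + 260 mL = 750 mL.
[Pb²⁺] = (8.0×10⁻⁶)(490)/750 = 5.2×10⁻⁶ M
[CO₃²⁻] = (2.9×10⁻⁵)(260)/750 = 1.0×10⁻⁵ M
Q = [Pb²⁺][CO₃²⁻] = 5.3×10⁻¹¹
Because Q > Ksp (5.3×10⁻¹¹ vs 9.8×10⁻¹⁴), a precipitate of PbCO₃ forms.

Yes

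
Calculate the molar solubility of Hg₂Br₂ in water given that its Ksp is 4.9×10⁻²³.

2.3×10⁻⁸ M

Hg₂Br₂(s) ⇌ Hg₂²⁺(aq) + 2 Br⁻(aq)
With molar solubility s: [Hg₂²⁺] = s, [Br⁻] = 2s.
Ksp = [Hg₂²⁺][Br⁻]^2 = s · (2s)^2 = 4s^3
4s^3 = 4.9×10⁻²³  ⇒  s^3 = 1.2×10⁻²³
s = 2.3×10⁻⁸ mol L⁻¹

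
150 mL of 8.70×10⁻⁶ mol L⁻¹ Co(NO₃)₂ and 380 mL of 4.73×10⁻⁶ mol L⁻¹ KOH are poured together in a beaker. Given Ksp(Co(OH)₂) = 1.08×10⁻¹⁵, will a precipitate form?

Total volume after mixing = 150 + 380 = 530 mL.
[Co²⁺] = (8.70×10⁻⁶)(150)/530 = 2.46×10⁻⁶ mol L⁻¹
[OH⁻] = (4.73×10⁻⁶)(380)/530 = 3.39×10⁻⁶ mol L⁻¹
Q = [Co²⁺][OH⁻]^2 = 2.83×10⁻¹⁷
Q = 2.83×10⁻¹⁷ < Ksp = 1.08×10⁻¹⁵, so the solution is unsaturated and no precipitate forms.

No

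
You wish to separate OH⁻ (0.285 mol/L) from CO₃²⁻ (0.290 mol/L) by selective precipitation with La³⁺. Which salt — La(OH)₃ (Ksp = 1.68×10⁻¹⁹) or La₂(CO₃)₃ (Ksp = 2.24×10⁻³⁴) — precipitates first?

La(OH)₃

Precipitation begins when Q = Ksp.
For La(OH)₃: [La³⁺] = (Ksp/[OH⁻]^3) = 7.26×10⁻¹⁸ mol/L
For La₂(CO₃)₃: [La³⁺] = (Ksp/[CO₃²⁻]^3)^(1/2) = 9.58×10⁻¹⁷ mol/L
La(OH)₃ requires the lower [La³⁺], so it precipitates first.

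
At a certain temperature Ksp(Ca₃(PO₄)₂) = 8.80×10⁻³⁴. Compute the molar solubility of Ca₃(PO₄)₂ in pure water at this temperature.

9.60×10⁻⁸ M

Ca₃(PO₄)₂(s) ⇌ 3 Ca²⁺(aq) + 2 PO₄³⁻(aq)
Let s be the molar solubility. Then [Ca²⁺] = 3s and [PO₄³⁻] = 2s.
Ksp = [Ca²⁺]^3[PO₄³⁻]^2 = (3s)^3 · (2s)^2 = 108s^5
108s^5 = 8.80×10⁻³⁴  ⇒  s^5 = 8.15×10⁻³⁶
Taking the 5th root, s = 9.60×10⁻⁸ mol/L.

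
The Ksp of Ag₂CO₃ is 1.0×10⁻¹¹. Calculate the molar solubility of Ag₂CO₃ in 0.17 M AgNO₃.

3.5×10⁻¹⁰ M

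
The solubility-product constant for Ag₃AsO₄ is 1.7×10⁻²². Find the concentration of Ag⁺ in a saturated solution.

Ag₃AsO₄(s) ⇌ 3 Ag⁺(aq) + AsO₄³⁻(aq)
Let s be the molar solubility. Then [Ag⁺] = 3s and [AsO₄³⁻] = s.
Ksp = [Ag⁺]^3[AsO₄³⁻] = (3s)^3 · s = 27s^4 = 1.7×10⁻²²
s = 1.6×10⁻⁶ M
[Ag⁺] = 3s = 4.8×10⁻⁶ M

4.8×10⁻⁶ M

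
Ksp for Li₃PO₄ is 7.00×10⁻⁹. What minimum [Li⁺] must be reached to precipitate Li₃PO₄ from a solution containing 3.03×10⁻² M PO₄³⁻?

Precipitation of each salt begins when its ion product equals Ksp.
Li₃PO₄(s) ⇌ 3 Li⁺(aq) + PO₄³⁻(aq)
Ksp = [Li⁺]^3[PO₄³⁻] = [Li⁺]^3(3.03×10⁻²)
[Li⁺]^3 = 7.00×10⁻⁹ / (3.03×10⁻²) = 2.31×10⁻⁷
[Li⁺] = 6.14×10⁻³ M

6.14×10⁻³ M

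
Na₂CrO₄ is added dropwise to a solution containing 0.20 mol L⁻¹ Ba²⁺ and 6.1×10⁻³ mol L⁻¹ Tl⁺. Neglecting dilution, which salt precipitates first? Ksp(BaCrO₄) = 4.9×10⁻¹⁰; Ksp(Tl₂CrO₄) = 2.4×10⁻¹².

BaCrO₄

Precipitation of each salt begins when its ion product equals Ksp.
For BaCrO₄: [CrO₄²⁻] = (Ksp/[Ba²⁺]) = 2.5×10⁻⁹ mol L⁻¹
For Tl₂CrO₄: [CrO₄²⁻] = (Ksp/[Tl⁺]^2) = 6.4×10⁻⁸ mol L⁻¹
The smaller threshold [CrO₄²⁻] is reached first, so BaCrO₄ precipitates first.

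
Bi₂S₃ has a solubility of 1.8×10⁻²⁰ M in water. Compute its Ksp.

Ksp = 2.0×10⁻⁹⁷

Bi₂S₃(s) ⇌ 2 Bi³⁺(aq) + 3 S²⁻(aq)
Let s be the molar solubility. Then [Bi³⁺] = 2s and [S²⁻] = 3s.
Ksp = [Bi³⁺]^2[S²⁻]^3 = (2s)^2 · (3s)^3 = 108s^5
Ksp = 108 × (1.8×10⁻²⁰)^5 = 2.0×10⁻⁹⁷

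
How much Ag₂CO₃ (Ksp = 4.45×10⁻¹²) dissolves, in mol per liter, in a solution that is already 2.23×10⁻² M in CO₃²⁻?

Ag₂CO₃(s) ⇌ 2 Ag⁺(aq) + CO₃²⁻(aq)
With CO₃²⁻ already at 2.23×10⁻² M and s small, take [CO₃²⁻] ≈ 2.23×10⁻² M and [Ag⁺] = 2s.
Ksp = [Ag⁺]^2[CO₃²⁻] = (2s)^2(2.23×10⁻²)
(2s)^2 = 4.45×10⁻¹² / (2.23×10⁻²) = 2.00×10⁻¹⁰
s = 7.06×10⁻⁶ M

7.06×10⁻⁶ M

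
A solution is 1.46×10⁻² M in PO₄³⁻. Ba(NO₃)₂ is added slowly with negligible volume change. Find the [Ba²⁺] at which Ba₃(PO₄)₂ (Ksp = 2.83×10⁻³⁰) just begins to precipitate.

2.37×10⁻⁹ M

A salt starts to precipitate once the ion product Q reaches its Ksp.
Ba₃(PO₄)₂(s) ⇌ 3 Ba²⁺(aq) + 2 PO₄³⁻(aq)
Ksp = [Ba²⁺]^3[PO₄³⁻]^2 = [Ba²⁺]^3(1.46×10⁻²)^2
[Ba²⁺]^3 = 2.83×10⁻³⁰ / (1.46×10⁻²)^2 = 1.33×10⁻²⁶
[Ba²⁺] = 2.37×10⁻⁹ M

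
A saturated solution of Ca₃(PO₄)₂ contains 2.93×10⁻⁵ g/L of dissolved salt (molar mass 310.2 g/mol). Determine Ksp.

Ksp = 8.12×10⁻³⁴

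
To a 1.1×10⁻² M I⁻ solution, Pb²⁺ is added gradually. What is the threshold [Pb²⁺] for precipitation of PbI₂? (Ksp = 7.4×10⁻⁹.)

6.1×10⁻⁵ M

Precipitation begins when Q = Ksp.
PbI₂(s) ⇌ Pb²⁺(aq) + 2 I⁻(aq)
Ksp = [Pb²⁺][I⁻]^2 = [Pb²⁺](1.1×10⁻²)^2
[Pb²⁺] = 7.4×10⁻⁹ / (1.1×10⁻²)^2 = 6.1×10⁻⁵
[Pb²⁺] = 6.1×10⁻⁵ M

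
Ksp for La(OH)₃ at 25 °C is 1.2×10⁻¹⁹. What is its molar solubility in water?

La(OH)₃(s) ⇌ La³⁺(aq) + 3 OH⁻(aq)
Let s be the molar solubility. Then [La³⁺] = s and [OH⁻] = 3s.
Ksp = [La³⁺][OH⁻]^3 = s · (3s)^3 = 27s^4
27s^4 = 1.2×10⁻¹⁹  ⇒  s^4 = 4.4×10⁻²¹
s = 8.2×10⁻⁶ mol/L

8.2×10⁻⁶ M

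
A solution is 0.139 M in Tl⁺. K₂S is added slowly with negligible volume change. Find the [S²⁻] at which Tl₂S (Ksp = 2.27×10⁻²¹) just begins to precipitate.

A salt starts to precipitate once the ion product Q reaches its Ksp.
Tl₂S(s) ⇌ 2 Tl⁺(aq) + S²⁻(aq)
Ksp = [Tl⁺]^2[S²⁻] = [S²⁻](0.139)^2
[S²⁻] = 2.27×10⁻²¹ / (0.139)^2 = 1.17×10⁻¹⁹
[S²⁻] = 1.17×10⁻¹⁹ M

1.17×10⁻¹⁹ M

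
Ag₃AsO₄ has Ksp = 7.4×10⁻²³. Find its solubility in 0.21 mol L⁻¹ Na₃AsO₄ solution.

2.4×10⁻⁸ M

Ag₃AsO₄(s) ⇌ 3 Ag⁺(aq) + AsO₄³⁻(aq)
With AsO₄³⁻ already at 0.21 mol L⁻¹ and s small, take [AsO₄³⁻] ≈ 0.21 mol L⁻¹ and [Ag⁺] = 3s.
Ksp = [Ag⁺]^3[AsO₄³⁻] = (3s)^3(0.21)
(3s)^3 = 7.4×10⁻²³ / (0.21) = 3.5×10⁻²²
s = 2.4×10⁻⁸ mol L⁻¹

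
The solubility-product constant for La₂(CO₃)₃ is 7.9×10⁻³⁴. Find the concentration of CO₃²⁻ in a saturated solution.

2.8×10⁻⁷ M

La₂(CO₃)₃(s) ⇌ 2 La³⁺(aq) + 3 CO₃²⁻(aq)
If s mol/L of La₂(CO₃)₃ dissolves, [La³⁺] = 2s and [CO₃²⁻] = 3s.
Ksp = [La³⁺]^2[CO₃²⁻]^3 = (2s)^2 · (3s)^3 = 108s^5 = 7.9×10⁻³⁴
s = 9.4×10⁻⁸ M
[CO₃²⁻] = 3s = 2.8×10⁻⁷ M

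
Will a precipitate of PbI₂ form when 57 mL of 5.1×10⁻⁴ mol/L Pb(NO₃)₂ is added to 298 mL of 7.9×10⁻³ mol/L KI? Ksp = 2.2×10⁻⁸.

The combined volume is 355 mL.
[Pb²⁺] = (5.1×10⁻⁴)(57)/355 = 8.2×10⁻⁵ mol/L
[I⁻] = (7.9×10⁻³)(298)/355 = 6.6×10⁻³ mol/L
Q = [Pb²⁺][I⁻]^2 = 3.6×10⁻⁹
Q < Ksp (3.6×10⁻⁹ vs 2.2×10⁻⁸); the solution remains unsaturated and no precipitate forms.

No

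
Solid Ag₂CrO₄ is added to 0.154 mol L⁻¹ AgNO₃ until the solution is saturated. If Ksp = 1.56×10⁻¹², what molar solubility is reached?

Ag₂CrO₄(s) ⇌ 2 Ag⁺(aq) + CrO₄²⁻(aq)
The solution already contains Ag⁺ at 0.154 mol L⁻¹. Let s be the molar solubility of Ag₂CrO₄.
[Ag⁺] ≈ 0.154 mol L⁻¹ (common ion dominates); [CrO₄²⁻] = s.
Ksp = [Ag⁺]^2[CrO₄²⁻] = (0.154)^2s
s = 1.56×10⁻¹² / (0.154)^2 = 6.58×10⁻¹¹
s = 6.58×10⁻¹¹ mol L⁻¹

6.58×10⁻¹¹ M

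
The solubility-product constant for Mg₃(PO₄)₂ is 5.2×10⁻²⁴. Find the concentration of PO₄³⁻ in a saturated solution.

1.7×10⁻⁵ M

Mg₃(PO₄)₂(s) ⇌ 3 Mg²⁺(aq) + 2 PO₄³⁻(aq)
Let s be the molar solubility. Then [Mg²⁺] = 3s and [PO₄³⁻] = 2s.
Ksp = [Mg²⁺]^3[PO₄³⁻]^2 = (3s)^3 · (2s)^2 = 108s^5 = 5.2×10⁻²⁴
s = 8.6×10⁻⁶ mol L⁻¹
[PO₄³⁻] = 2s = 1.7×10⁻⁵ mol L⁻¹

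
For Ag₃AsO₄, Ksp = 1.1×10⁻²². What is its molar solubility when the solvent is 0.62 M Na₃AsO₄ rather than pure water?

Ag₃AsO₄(s) ⇌ 3 Ag⁺(aq) + AsO₄³⁻(aq)
Let s be the solubility of Ag₃AsO₄ here. The common ion gives [AsO₄³⁻] ≈ 0.62 M, and [Ag⁺] = 3s.
Ksp = [Ag⁺]^3[AsO₄³⁻] = (3s)^3(0.62)
(3s)^3 = 1.1×10⁻²² / (0.62) = 1.8×10⁻²²
s = 1.9×10⁻⁸ M

1.9×10⁻⁸ M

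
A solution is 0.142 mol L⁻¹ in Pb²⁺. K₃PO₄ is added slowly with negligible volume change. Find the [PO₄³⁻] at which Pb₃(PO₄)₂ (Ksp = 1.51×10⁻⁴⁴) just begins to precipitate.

2.30×10⁻²¹ M

Precipitation begins when Q = Ksp.
Pb₃(PO₄)₂(s) ⇌ 3 Pb²⁺(aq) + 2 PO₄³⁻(aq)
Ksp = [Pb²⁺]^3[PO₄³⁻]^2 = [PO₄³⁻]^2(0.142)^3
[PO₄³⁻]^2 = 1.51×10⁻⁴⁴ / (0.142)^3 = 5.27×10⁻⁴²
[PO₄³⁻] = 2.30×10⁻²¹ mol L⁻¹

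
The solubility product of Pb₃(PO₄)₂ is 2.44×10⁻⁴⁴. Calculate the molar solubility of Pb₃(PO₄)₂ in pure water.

Pb₃(PO₄)₂(s) ⇌ 3 Pb²⁺(aq) + 2 PO₄³⁻(aq)
Let s be the molar solubility. Then [Pb²⁺] = 3s and [PO₄³⁻] = 2s.
Ksp = [Pb²⁺]^3[PO₄³⁻]^2 = (3s)^3 · (2s)^2 = 108s^5
108s^5 = 2.44×10⁻⁴⁴  ⇒  s^5 = 2.26×10⁻⁴⁶
s = (2.26×10⁻⁴⁶)^(1/5) = 7.43×10⁻¹⁰ mol L⁻¹

7.43×10⁻¹⁰ M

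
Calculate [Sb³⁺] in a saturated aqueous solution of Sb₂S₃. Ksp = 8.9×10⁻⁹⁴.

Sb₂S₃(s) ⇌ 2 Sb³⁺(aq) + 3 S²⁻(aq)
Let s be the molar solubility. Then [Sb³⁺] = 2s and [S²⁻] = 3s.
Ksp = [Sb³⁺]^2[S²⁻]^3 = (2s)^2 · (3s)^3 = 108s^5 = 8.9×10⁻⁹⁴
s = 9.6×10⁻²⁰ mol L⁻¹
[Sb³⁺] = 2s = 1.9×10⁻¹⁹ mol L⁻¹

1.9×10⁻¹⁹ M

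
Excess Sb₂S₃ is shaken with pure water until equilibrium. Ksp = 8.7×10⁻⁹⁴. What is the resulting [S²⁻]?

2.9×10⁻¹⁹ M

Sb₂S₃(s) ⇌ 2 Sb³⁺(aq) + 3 S²⁻(aq)
Let s be the molar solubility. Then [Sb³⁺] = 2s and [S²⁻] = 3s.
Ksp = [Sb³⁺]^2[S²⁻]^3 = (2s)^2 · (3s)^3 = 108s^5 = 8.7×10⁻⁹⁴
s = 9.6×10⁻²⁰ mol/L
[S²⁻] = 3s = 2.9×10⁻¹⁹ mol/L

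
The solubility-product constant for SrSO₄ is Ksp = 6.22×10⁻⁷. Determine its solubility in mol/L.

SrSO₄(s) ⇌ Sr²⁺(aq) + SO₄²⁻(aq)
If s mol/L of SrSO₄ dissolves, [Sr²⁺] = s and [SO₄²⁻] = s.
Ksp = [Sr²⁺][SO₄²⁻] = s · s = s^2
s^2 = 6.22×10⁻⁷
s = 7.89×10⁻⁴ mol/L

7.89×10⁻⁴ M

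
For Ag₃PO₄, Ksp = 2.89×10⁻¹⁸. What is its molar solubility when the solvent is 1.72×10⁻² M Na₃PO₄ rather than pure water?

Ag₃PO₄(s) ⇌ 3 Ag⁺(aq) + PO₄³⁻(aq)
With PO₄³⁻ already at 1.72×10⁻² M and s small, take [PO₄³⁻] ≈ 1.72×10⁻² M and [Ag⁺] = 3s.
Ksp = [Ag⁺]^3[PO₄³⁻] = (3s)^3(1.72×10⁻²)
(3s)^3 = 2.89×10⁻¹⁸ / (1.72×10⁻²) = 1.68×10⁻¹⁶
s = 1.84×10⁻⁶ M

1.84×10⁻⁶ M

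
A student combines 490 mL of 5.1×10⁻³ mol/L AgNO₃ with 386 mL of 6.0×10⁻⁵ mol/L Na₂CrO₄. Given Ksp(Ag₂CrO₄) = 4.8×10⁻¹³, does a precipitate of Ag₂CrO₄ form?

The combined volume is 876 mL.
[Ag⁺] = (5.1×10⁻³)(490)/876 = 2.9×10⁻³ mol/L
[CrO₄²⁻] = (6.0×10⁻⁵)(386)/876 = 2.6×10⁻⁵ mol/L
Q = [Ag⁺]^2[CrO₄²⁻] = 2.2×10⁻¹⁰
Q = 2.2×10⁻¹⁰ > Ksp = 4.8×10⁻¹³, so the solution is supersaturated and Ag₂CrO₄ precipitates.

Yes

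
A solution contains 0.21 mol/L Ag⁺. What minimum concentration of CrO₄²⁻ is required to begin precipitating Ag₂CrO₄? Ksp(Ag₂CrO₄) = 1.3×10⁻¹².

2.9×10⁻¹¹ M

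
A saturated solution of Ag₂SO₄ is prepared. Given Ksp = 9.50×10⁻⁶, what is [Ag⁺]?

Ag₂SO₄(s) ⇌ 2 Ag⁺(aq) + SO₄²⁻(aq)
If s mol/L of Ag₂SO₄ dissolves, [Ag⁺] = 2s and [SO₄²⁻] = s.
Ksp = [Ag⁺]^2[SO₄²⁻] = (2s)^2 · s = 4s^3 = 9.50×10⁻⁶
s = 1.33×10⁻² mol/L
[Ag⁺] = 2s = 2.67×10⁻² mol/L

2.67×10⁻² M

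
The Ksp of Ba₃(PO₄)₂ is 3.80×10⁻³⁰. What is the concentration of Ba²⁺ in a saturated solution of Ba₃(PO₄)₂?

1.54×10⁻⁶ M

Ba₃(PO₄)₂(s) ⇌ 3 Ba²⁺(aq) + 2 PO₄³⁻(aq)
If s mol/L of Ba₃(PO₄)₂ dissolves, [Ba²⁺] = 3s and [PO₄³⁻] = 2s.
Ksp = [Ba²⁺]^3[PO₄³⁻]^2 = (3s)^3 · (2s)^2 = 108s^5 = 3.80×10⁻³⁰
s = 5.12×10⁻⁷ mol L⁻¹
[Ba²⁺] = 3s = 1.54×10⁻⁶ mol L⁻¹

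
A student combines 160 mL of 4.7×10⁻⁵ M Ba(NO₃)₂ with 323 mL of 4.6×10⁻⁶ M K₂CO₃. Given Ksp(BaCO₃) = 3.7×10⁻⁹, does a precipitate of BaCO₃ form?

After mixing, V = 160 mL + 323 mL = 483 mL.
[Ba²⁺] = (4.7×10⁻⁵)(160)/483 = 1.6×10⁻⁵ M
[CO₃²⁻] = (4.6×10⁻⁶)(323)/483 = 3.1×10⁻⁶ M
Q = [Ba²⁺][CO₃²⁻] = 4.8×10⁻¹¹
Q = 4.8×10⁻¹¹ < Ksp = 3.7×10⁻⁹, so the solution is unsaturated and no precipitate forms.

No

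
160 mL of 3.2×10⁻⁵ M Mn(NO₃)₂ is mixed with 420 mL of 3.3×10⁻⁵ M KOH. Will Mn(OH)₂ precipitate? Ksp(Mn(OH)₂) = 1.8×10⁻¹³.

No

Total volume after mixing = 160 + 420 = 580 mL.
[Mn²⁺] = (3.2×10⁻⁵)(160)/580 = 8.8×10⁻⁶ M
[OH⁻] = (3.3×10⁻⁵)(420)/580 = 2.4×10⁻⁵ M
Q = [Mn²⁺][OH⁻]^2 = 5.0×10⁻¹⁵
Since Q (5.0×10⁻¹⁵) is less than Ksp (1.8×10⁻¹³), no Mn(OH)₂ precipitates.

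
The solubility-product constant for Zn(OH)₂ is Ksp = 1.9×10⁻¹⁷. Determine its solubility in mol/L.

Zn(OH)₂(s) ⇌ Zn²⁺(aq) + 2 OH⁻(aq)
If s mol/L of Zn(OH)₂ dissolves, [Zn²⁺] = s and [OH⁻] = 2s.
Ksp = [Zn²⁺][OH⁻]^2 = s · (2s)^2 = 4s^3
4s^3 = 1.9×10⁻¹⁷  ⇒  s^3 = 4.8×10⁻¹⁸
s = (4.8×10⁻¹⁸)^(1/3) = 1.7×10⁻⁶ mol L⁻¹

1.7×10⁻⁶ M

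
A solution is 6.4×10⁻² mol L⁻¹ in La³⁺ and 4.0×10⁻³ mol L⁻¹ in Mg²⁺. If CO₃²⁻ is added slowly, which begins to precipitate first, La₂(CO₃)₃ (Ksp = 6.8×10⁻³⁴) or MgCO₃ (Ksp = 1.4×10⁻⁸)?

Each salt precipitates once Q = Ksp for that salt.
For La₂(CO₃)₃: [CO₃²⁻] = (Ksp/[La³⁺]^2)^(1/3) = 5.5×10⁻¹¹ mol L⁻¹
For MgCO₃: [CO₃²⁻] = (Ksp/[Mg²⁺]) = 3.5×10⁻⁶ mol L⁻¹
The smaller threshold [CO₃²⁻] is reached first, so La₂(CO₃)₃ precipitates first.

La₂(CO₃)₃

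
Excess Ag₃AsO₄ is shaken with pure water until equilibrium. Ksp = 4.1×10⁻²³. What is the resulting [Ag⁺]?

3.3×10⁻⁶ M

Ag₃AsO₄(s) ⇌ 3 Ag⁺(aq) + AsO₄³⁻(aq)
For each mole of Ag₃AsO₄ that dissolves per liter, [Ag⁺] = 3s and [AsO₄³⁻] = s; let s denote this solubility.
Ksp = [Ag⁺]^3[AsO₄³⁻] = (3s)^3 · s = 27s^4 = 4.1×10⁻²³
s = 1.1×10⁻⁶ mol/L
[Ag⁺] = 3s = 3.3×10⁻⁶ mol/L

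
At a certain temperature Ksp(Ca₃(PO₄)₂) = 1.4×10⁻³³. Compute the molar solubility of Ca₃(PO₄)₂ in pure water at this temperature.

Ca₃(PO₄)₂(s) ⇌ 3 Ca²⁺(aq) + 2 PO₄³⁻(aq)
Call the molar solubility s, so that [Ca²⁺] = 3s and [PO₄³⁻] = 2s.
Ksp = [Ca²⁺]^3[PO₄³⁻]^2 = (3s)^3 · (2s)^2 = 108s^5
108s^5 = 1.4×10⁻³³  ⇒  s^5 = 1.3×10⁻³⁵
s = 1.1×10⁻⁷ M

1.1×10⁻⁷ M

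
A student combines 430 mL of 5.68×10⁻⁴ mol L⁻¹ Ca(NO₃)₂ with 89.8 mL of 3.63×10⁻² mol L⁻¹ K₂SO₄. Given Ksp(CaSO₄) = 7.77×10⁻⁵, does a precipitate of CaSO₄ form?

No

After mixing, V = 430 mL + 89.8 mL = 519.8 mL.
[Ca²⁺] = (5.68×10⁻⁴)(430)/519.8 = 4.70×10⁻⁴ mol L⁻¹
[SO₄²⁻] = (3.63×10⁻²)(89.8)/519.8 = 6.27×10⁻³ mol L⁻¹
Q = [Ca²⁺][SO₄²⁻] = 2.95×10⁻⁶
Q = 2.95×10⁻⁶ < Ksp = 7.77×10⁻⁵, so the solution is unsaturated and no precipitate forms.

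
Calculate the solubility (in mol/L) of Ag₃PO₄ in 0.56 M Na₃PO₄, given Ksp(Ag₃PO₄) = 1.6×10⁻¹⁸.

4.7×10⁻⁷ M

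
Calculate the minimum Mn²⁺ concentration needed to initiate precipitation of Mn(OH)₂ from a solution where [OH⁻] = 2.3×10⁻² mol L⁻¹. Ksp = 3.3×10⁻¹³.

The threshold for precipitation is Q = Ksp.
Mn(OH)₂(s) ⇌ Mn²⁺(aq) + 2 OH⁻(aq)
Ksp = [Mn²⁺][OH⁻]^2 = [Mn²⁺](2.3×10⁻²)^2
[Mn²⁺] = 3.3×10⁻¹³ / (2.3×10⁻²)^2 = 6.2×10⁻¹⁰
[Mn²⁺] = 6.2×10⁻¹⁰ mol L⁻¹

6.2×10⁻¹⁰ M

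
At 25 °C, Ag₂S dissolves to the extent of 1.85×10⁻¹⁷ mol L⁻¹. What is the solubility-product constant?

Ksp = 2.53×10⁻⁵⁰

Ag₂S(s) ⇌ 2 Ag⁺(aq) + S²⁻(aq)
Let s be the molar solubility. Then [Ag⁺] = 2s and [S²⁻] = s.
Ksp = [Ag⁺]^2[S²⁻] = (2s)^2 · s = 4s^3
Ksp = 4 × (1.85×10⁻¹⁷)^3 = 2.53×10⁻⁵⁰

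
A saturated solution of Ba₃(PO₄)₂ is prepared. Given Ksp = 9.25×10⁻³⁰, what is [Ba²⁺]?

1.84×10⁻⁶ M

Ba₃(PO₄)₂(s) ⇌ 3 Ba²⁺(aq) + 2 PO₄³⁻(aq)
Call the molar solubility s, so that [Ba²⁺] = 3s and [PO₄³⁻] = 2s.
Ksp = [Ba²⁺]^3[PO₄³⁻]^2 = (3s)^3 · (2s)^2 = 108s^5 = 9.25×10⁻³⁰
s = 6.12×10⁻⁷ mol L⁻¹
[Ba²⁺] = 3s = 1.84×10⁻⁶ mol L⁻¹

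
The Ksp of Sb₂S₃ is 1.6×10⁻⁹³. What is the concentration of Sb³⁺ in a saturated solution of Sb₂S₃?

Sb₂S₃(s) ⇌ 2 Sb³⁺(aq) + 3 S²⁻(aq)
With molar solubility s: [Sb³⁺] = 2s, [S²⁻] = 3s.
Ksp = [Sb³⁺]^2[S²⁻]^3 = (2s)^2 · (3s)^3 = 108s^5 = 1.6×10⁻⁹³
s = 1.1×10⁻¹⁹ mol L⁻¹
[Sb³⁺] = 2s = 2.2×10⁻¹⁹ mol L⁻¹

2.2×10⁻¹⁹ M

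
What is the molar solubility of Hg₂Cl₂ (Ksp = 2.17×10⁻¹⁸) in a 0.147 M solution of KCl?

1.00×10⁻¹⁶ M

Hg₂Cl₂(s) ⇌ Hg₂²⁺(aq) + 2 Cl⁻(aq)
With Cl⁻ already at 0.147 M and s small, take [Cl⁻] ≈ 0.147 M and [Hg₂²⁺] = s.
Ksp = [Hg₂²⁺][Cl⁻]^2 = s(0.147)^2
s = 2.17×10⁻¹⁸ / (0.147)^2 = 1.00×10⁻¹⁶
s = 1.00×10⁻¹⁶ M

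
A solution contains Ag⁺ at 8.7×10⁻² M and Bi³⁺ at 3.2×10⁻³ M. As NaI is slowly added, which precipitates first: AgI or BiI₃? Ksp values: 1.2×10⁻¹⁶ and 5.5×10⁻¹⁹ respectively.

AgI

Precipitation of each salt begins when its ion product equals Ksp.
For AgI: [I⁻] = (Ksp/[Ag⁺]) = 1.4×10⁻¹⁵ M
For BiI₃: [I⁻] = (Ksp/[Bi³⁺])^(1/3) = 5.6×10⁻⁶ M
AgI requires the lower [I⁻], so it precipitates first.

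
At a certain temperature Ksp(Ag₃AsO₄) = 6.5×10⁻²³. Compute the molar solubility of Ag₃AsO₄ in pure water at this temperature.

1.2×10⁻⁶ M

Ag₃AsO₄(s) ⇌ 3 Ag⁺(aq) + AsO₄³⁻(aq)
For each mole of Ag₃AsO₄ that dissolves per liter, [Ag⁺] = 3s and [AsO₄³⁻] = s; let s denote this solubility.
Ksp = [Ag⁺]^3[AsO₄³⁻] = (3s)^3 · s = 27s^4
27s^4 = 6.5×10⁻²³  ⇒  s^4 = 2.4×10⁻²⁴
s = (2.4×10⁻²⁴)^(1/4) = 1.2×10⁻⁶ mol L⁻¹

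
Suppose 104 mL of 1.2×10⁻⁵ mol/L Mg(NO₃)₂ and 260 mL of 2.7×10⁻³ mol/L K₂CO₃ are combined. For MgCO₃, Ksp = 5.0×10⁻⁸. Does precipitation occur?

No

The combined volume is 364 mL.
[Mg²⁺] = (1.2×10⁻⁵)(104)/364 = 3.4×10⁻⁶ mol/L
[CO₃²⁻] = (2.7×10⁻³)(260)/364 = 1.9×10⁻³ mol/L
Q = [Mg²⁺][CO₃²⁻] = 6.6×10⁻⁹
Q < Ksp (6.6×10⁻⁹ vs 5.0×10⁻⁸); the solution remains unsaturated and no precipitate forms.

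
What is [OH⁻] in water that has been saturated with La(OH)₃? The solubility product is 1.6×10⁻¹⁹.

2.6×10⁻⁵ M

La(OH)₃(s) ⇌ La³⁺(aq) + 3 OH⁻(aq)
Call the molar solubility s, so that [La³⁺] = s and [OH⁻] = 3s.
Ksp = [La³⁺][OH⁻]^3 = s · (3s)^3 = 27s^4 = 1.6×10⁻¹⁹
s = 8.8×10⁻⁶ M
[OH⁻] = 3s = 2.6×10⁻⁵ M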